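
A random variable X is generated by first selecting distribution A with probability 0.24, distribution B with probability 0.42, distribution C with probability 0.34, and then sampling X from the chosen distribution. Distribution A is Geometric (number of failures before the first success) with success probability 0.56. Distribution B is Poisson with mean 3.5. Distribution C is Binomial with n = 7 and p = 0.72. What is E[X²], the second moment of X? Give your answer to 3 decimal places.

16.216

For each component E[X²] = Var + (mean)², giving A: 2.02041; B: 15.75; C: 26.8128.
Overall E[X²] = 0.24·2.02041 + 0.42·15.75 + 0.34·26.8128 = 16.2162.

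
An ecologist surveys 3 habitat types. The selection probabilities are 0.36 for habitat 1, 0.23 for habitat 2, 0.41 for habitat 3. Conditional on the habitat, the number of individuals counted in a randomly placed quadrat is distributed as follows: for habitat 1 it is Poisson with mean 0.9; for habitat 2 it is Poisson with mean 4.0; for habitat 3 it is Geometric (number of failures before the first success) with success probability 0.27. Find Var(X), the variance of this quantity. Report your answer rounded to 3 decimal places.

Per component, 1: μ=0.9, E[X²]=1.71; 2: μ=4, E[X²]=20; 3: μ=2.7037, E[X²]=17.3237.
E[X] = 0.36·0.9 + 0.23·4 + 0.41·2.7037 = 2.35252.
E[X²] = 0.36·1.71 + 0.23·20 + 0.41·17.3237 = 12.3183.
Var(X) = E[X²] − (E[X])² = 12.3183 − 5.53434 = 6.78399.

6.784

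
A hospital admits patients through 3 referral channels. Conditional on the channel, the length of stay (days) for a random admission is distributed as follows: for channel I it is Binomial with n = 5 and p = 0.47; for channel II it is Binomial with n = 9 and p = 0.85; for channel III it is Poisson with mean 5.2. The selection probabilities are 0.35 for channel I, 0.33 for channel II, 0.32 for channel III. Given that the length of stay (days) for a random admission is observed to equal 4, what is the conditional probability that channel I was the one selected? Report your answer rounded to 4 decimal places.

Likelihoods P(X=4 | ·): I: 0.129312; II: 0.00499462; III: 0.168063.
Posterior ∝ prior × likelihood. Numerator for I: 0.35·0.129312 = 0.045259.
Normalizing constant: 0.35·0.129312 + 0.33·0.00499462 + 0.32·0.168063 = 0.100687.
P(I | observation) = 0.045259 / 0.100687 = 0.449501.

0.4495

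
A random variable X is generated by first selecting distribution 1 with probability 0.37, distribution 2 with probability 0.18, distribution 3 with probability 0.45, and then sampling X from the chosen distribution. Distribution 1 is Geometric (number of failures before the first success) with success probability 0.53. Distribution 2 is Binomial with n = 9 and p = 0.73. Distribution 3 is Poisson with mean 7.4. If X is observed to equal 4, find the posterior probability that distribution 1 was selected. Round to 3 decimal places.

Likelihoods P(X=4 | ·): 1: 0.0258623; 2: 0.0513429; 3: 0.0763724.
Posterior ∝ prior × likelihood. Numerator for 1: 0.37·0.0258623 = 0.00956905.
Normalizing constant: 0.37·0.0258623 + 0.18·0.0513429 + 0.45·0.0763724 = 0.0531784.
P(1 | observation) = 0.00956905 / 0.0531784 = 0.179943.

0.180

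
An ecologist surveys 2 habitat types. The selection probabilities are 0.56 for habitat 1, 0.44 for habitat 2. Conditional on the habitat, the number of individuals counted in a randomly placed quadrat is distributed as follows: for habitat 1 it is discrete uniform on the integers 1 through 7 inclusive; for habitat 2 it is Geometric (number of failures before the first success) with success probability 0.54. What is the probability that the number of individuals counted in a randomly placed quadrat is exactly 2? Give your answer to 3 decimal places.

0.130

Conditional on each habitat, P(X = 2): 1: 0.142857; 2: 0.114264.
By total probability, P(X = 2) = 0.56·0.142857 + 0.44·0.114264 = 0.130276.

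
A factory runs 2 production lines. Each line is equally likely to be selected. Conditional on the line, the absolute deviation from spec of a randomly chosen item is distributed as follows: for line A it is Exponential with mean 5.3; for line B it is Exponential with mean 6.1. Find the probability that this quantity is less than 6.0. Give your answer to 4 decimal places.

0.6518

Conditional on each line, P(X < 6.0): A: 0.677636; B: 0.62604.
By total probability, P(X < 6.0) = 0.5·0.677636 + 0.5·0.62604 = 0.651838.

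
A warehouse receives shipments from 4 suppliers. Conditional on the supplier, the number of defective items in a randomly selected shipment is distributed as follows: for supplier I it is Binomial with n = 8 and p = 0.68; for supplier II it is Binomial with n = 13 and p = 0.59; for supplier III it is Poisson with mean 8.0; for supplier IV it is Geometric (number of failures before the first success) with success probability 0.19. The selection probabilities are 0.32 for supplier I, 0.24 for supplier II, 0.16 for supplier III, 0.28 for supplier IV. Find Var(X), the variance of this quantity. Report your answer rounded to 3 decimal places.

Per component, I: μ=5.44, E[X²]=31.3344; II: μ=7.67, E[X²]=61.9736; III: μ=8, E[X²]=72; IV: μ=4.26316, E[X²]=40.6122.
E[X] = 0.32·5.44 + 0.24·7.67 + 0.16·8 + 0.28·4.26316 = 6.05528.
E[X²] = 0.32·31.3344 + 0.24·61.9736 + 0.16·72 + 0.28·40.6122 = 47.7921.
Var(X) = E[X²] − (E[X])² = 47.7921 − 36.6665 = 11.1256.

11.126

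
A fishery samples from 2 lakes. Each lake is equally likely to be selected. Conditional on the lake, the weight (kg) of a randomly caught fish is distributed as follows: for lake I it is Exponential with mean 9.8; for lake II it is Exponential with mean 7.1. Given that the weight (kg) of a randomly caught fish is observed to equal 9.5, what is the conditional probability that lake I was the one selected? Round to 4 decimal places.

Likelihoods f(9.5 | ·): I: 0.0387056; II: 0.0369525.
Posterior ∝ prior × likelihood. Numerator for I: 0.5·0.0387056 = 0.0193528.
Normalizing constant: 0.5·0.0387056 + 0.5·0.0369525 = 0.037829.
P(I | observation) = 0.0193528 / 0.037829 = 0.511586.

0.5116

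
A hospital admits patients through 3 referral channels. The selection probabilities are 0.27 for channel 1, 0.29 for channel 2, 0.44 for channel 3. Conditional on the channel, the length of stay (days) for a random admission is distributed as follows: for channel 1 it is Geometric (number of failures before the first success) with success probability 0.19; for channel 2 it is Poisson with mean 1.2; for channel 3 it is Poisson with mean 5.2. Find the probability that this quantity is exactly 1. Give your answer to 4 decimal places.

0.1590

Conditional on each channel, P(X = 1): 1: 0.1539; 2: 0.361433; 3: 0.0286861.
By total probability, P(X = 1) = 0.27·0.1539 + 0.29·0.361433 + 0.44·0.0286861 = 0.15899.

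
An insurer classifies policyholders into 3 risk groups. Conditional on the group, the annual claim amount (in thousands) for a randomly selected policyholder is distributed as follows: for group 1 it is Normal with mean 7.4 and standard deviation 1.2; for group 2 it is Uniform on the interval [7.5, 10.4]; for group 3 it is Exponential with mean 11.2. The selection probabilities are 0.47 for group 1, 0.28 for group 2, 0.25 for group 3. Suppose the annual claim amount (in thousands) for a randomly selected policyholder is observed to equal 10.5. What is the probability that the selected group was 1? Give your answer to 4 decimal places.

Likelihoods f(10.5 | ·): 1: 0.0118188; 2: 0; 3: 0.0349648.
Posterior ∝ prior × likelihood. Numerator for 1: 0.47·0.0118188 = 0.00555483.
Normalizing constant: 0.47·0.0118188 + 0.28·0 + 0.25·0.0349648 = 0.014296.
P(1 | observation) = 0.00555483 / 0.014296 = 0.388557.

0.3886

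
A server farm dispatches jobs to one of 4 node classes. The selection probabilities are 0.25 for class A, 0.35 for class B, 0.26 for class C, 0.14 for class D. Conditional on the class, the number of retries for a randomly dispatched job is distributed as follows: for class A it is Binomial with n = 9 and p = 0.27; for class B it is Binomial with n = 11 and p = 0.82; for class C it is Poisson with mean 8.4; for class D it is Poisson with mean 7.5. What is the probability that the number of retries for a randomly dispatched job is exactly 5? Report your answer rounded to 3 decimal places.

0.051

Conditional on each class, P(X = 5): A: 0.0513429; B: 0.00582568; C: 0.0783685; D: 0.109375.
By total probability, P(X = 5) = 0.25·0.0513429 + 0.35·0.00582568 + 0.26·0.0783685 + 0.14·0.109375 = 0.050563.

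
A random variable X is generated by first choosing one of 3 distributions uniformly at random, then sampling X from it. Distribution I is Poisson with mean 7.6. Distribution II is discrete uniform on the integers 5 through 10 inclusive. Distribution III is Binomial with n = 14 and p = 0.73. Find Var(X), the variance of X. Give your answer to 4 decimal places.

6.0112

Per component, I: μ=7.6, E[X²]=65.36; II: μ=7.5, E[X²]=59.1667; III: μ=10.22, E[X²]=107.208.
E[X] = 0.333333·7.6 + 0.333333·7.5 + 0.333333·10.22 = 8.44.
E[X²] = 0.333333·65.36 + 0.333333·59.1667 + 0.333333·107.208 = 77.2448.
Var(X) = E[X²] − (E[X])² = 77.2448 − 71.2336 = 6.01122.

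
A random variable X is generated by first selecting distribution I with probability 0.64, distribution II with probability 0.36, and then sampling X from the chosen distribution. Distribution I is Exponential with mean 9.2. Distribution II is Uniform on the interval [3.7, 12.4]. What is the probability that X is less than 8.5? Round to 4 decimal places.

Conditional on each component, P(X < 8.5): I: 0.603037; II: 0.551724.
By total probability, P(X < 8.5) = 0.64·0.603037 + 0.36·0.551724 = 0.584565.

0.5846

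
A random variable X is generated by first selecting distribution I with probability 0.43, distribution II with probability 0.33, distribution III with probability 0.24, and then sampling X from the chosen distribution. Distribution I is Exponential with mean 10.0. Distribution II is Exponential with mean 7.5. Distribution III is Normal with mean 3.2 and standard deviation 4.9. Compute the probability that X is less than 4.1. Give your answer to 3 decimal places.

Conditional on each component, P(X < 4.1): I: 0.33635; II: 0.421124; III: 0.572865.
By total probability, P(X < 4.1) = 0.43·0.33635 + 0.33·0.421124 + 0.24·0.572865 = 0.421089.

0.421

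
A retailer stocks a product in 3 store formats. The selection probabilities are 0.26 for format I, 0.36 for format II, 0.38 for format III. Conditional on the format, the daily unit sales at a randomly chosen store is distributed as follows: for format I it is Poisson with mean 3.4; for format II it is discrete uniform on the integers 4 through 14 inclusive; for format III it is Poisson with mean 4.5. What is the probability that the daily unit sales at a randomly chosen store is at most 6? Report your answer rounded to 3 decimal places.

Conditional on each format, P(X ≤ 6): I: 0.942147; II: 0.272727; III: 0.831051.
By total probability, P(X ≤ 6) = 0.26·0.942147 + 0.36·0.272727 + 0.38·0.831051 = 0.658939.

0.659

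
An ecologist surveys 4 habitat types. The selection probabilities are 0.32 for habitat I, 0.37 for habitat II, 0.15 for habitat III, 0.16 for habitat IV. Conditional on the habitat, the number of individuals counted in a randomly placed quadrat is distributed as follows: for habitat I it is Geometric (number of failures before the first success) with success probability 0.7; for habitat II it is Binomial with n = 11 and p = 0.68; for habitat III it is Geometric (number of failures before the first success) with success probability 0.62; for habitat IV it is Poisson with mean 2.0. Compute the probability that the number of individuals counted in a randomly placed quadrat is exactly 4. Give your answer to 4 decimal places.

0.0272

Conditional on each habitat, P(X = 4): I: 0.00567; II: 0.0242437; III: 0.0129278; IV: 0.0902235.
By total probability, P(X = 4) = 0.32·0.00567 + 0.37·0.0242437 + 0.15·0.0129278 + 0.16·0.0902235 = 0.0271595.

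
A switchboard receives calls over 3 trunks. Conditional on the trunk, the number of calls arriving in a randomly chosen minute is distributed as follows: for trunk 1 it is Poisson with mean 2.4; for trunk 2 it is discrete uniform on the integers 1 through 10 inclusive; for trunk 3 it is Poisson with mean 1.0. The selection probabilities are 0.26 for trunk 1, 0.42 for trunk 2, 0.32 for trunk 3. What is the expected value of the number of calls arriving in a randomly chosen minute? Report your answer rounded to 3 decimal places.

3.254

Component means — 1: 2.4; 2: 5.5; 3: 1.
E[X] = 0.26·2.4 + 0.42·5.5 + 0.32·1 = 3.254.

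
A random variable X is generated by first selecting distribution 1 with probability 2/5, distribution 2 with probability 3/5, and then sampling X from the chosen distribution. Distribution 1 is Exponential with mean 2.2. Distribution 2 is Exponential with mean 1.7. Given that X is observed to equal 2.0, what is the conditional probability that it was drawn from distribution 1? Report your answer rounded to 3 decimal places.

Likelihoods f(2.0 | ·): 1: 0.183132; 2: 0.181391.
Posterior ∝ prior × likelihood. Numerator for 1: 0.4·0.183132 = 0.0732528.
Normalizing constant: 0.4·0.183132 + 0.6·0.181391 = 0.182088.
P(1 | observation) = 0.0732528 / 0.182088 = 0.402294.

0.402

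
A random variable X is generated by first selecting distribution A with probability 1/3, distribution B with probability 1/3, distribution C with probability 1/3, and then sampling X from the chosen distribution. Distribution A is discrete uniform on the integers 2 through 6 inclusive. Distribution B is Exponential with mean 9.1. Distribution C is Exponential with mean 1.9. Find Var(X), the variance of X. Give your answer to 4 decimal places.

Per component, A: μ=4, E[X²]=18; B: μ=9.1, E[X²]=165.62; C: μ=1.9, E[X²]=7.22.
E[X] = 0.333333·4 + 0.333333·9.1 + 0.333333·1.9 = 5.
E[X²] = 0.333333·18 + 0.333333·165.62 + 0.333333·7.22 = 63.6133.
Var(X) = E[X²] − (E[X])² = 63.6133 − 25 = 38.6133.

38.6133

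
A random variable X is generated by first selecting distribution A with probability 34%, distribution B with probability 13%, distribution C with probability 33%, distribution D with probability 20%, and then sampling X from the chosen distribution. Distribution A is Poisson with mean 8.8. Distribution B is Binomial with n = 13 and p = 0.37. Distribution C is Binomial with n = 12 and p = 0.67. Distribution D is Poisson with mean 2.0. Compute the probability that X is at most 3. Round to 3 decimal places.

Conditional on each component, P(X ≤ 3): A: 0.0244336; B: 0.230209; C: 0.00356702; D: 0.857123.
By total probability, P(X ≤ 3) = 0.34·0.0244336 + 0.13·0.230209 + 0.33·0.00356702 + 0.2·0.857123 = 0.210836.

0.211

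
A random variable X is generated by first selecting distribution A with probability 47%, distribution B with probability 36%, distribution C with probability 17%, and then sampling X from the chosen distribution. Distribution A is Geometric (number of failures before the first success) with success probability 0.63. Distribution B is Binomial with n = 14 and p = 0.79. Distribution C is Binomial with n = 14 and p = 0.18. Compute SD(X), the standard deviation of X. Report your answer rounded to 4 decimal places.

4.9945

Per component, A: μ=0.587302, E[X²]=1.27715; B: μ=11.06, E[X²]=124.646; C: μ=2.52, E[X²]=8.4168.
E[X] = 0.47·0.587302 + 0.36·11.06 + 0.17·2.52 = 4.68603.
E[X²] = 0.47·1.27715 + 0.36·124.646 + 0.17·8.4168 = 46.9037.
Var(X) = E[X²] − (E[X])² = 46.9037 − 21.9589 = 24.9449.
SD(X) = √24.9449 = 4.99448.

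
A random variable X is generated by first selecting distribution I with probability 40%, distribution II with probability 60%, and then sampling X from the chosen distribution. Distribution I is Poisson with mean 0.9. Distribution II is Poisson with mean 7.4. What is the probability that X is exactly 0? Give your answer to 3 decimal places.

Conditional on each component, P(X = 0): I: 0.40657; II: 0.000611253.
By total probability, P(X = 0) = 0.4·0.40657 + 0.6·0.000611253 = 0.162995.

0.163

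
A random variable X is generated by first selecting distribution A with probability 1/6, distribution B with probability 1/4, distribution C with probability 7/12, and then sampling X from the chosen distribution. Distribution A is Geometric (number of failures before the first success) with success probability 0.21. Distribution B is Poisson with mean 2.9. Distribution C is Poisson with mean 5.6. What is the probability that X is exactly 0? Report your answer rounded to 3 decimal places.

Conditional on each component, P(X = 0): A: 0.21; B: 0.0550232; C: 0.00369786.
By total probability, P(X = 0) = 0.166667·0.21 + 0.25·0.0550232 + 0.583333·0.00369786 = 0.0509129.

0.051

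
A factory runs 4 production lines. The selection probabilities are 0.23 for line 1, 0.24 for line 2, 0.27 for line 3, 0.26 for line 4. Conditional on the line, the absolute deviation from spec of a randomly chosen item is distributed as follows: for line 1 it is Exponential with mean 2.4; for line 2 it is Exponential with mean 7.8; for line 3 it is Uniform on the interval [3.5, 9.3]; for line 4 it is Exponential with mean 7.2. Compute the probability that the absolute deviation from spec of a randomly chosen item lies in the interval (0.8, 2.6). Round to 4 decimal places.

0.1831

Conditional on each line, P(0.8 < X < 2.6): 1: 0.378066; 2: 0.185989; 3: 0; 4: 0.197938.
By total probability, P(0.8 < X < 2.6) = 0.23·0.378066 + 0.24·0.185989 + 0.27·0 + 0.26·0.197938 = 0.183056.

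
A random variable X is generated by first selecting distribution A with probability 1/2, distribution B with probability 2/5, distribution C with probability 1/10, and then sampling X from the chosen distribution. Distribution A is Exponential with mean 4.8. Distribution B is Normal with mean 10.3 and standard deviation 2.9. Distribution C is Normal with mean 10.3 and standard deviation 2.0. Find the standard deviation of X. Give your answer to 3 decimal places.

Per component, A: μ=4.8, E[X²]=46.08; B: μ=10.3, E[X²]=114.5; C: μ=10.3, E[X²]=110.09.
E[X] = 0.5·4.8 + 0.4·10.3 + 0.1·10.3 = 7.55.
E[X²] = 0.5·46.08 + 0.4·114.5 + 0.1·110.09 = 79.849.
Var(X) = E[X²] − (E[X])² = 79.849 − 57.0025 = 22.8465.
SD(X) = √22.8465 = 4.7798.

4.780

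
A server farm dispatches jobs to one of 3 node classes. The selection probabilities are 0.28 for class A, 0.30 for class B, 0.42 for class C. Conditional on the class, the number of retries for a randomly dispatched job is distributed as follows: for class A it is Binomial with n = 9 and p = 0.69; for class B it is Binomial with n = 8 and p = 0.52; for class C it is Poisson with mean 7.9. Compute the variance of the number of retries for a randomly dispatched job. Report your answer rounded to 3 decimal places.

6.907

Per component, A: μ=6.21, E[X²]=40.4892; B: μ=4.16, E[X²]=19.3024; C: μ=7.9, E[X²]=70.31.
E[X] = 0.28·6.21 + 0.3·4.16 + 0.42·7.9 = 6.3048.
E[X²] = 0.28·40.4892 + 0.3·19.3024 + 0.42·70.31 = 46.6579.
Var(X) = E[X²] − (E[X])² = 46.6579 − 39.7505 = 6.90739.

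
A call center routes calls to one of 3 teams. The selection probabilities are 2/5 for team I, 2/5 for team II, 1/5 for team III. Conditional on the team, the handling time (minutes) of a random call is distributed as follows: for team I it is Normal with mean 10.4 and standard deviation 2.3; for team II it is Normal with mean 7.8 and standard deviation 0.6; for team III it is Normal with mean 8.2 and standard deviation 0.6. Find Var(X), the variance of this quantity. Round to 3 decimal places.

Per component, I: μ=10.4, E[X²]=113.45; II: μ=7.8, E[X²]=61.2; III: μ=8.2, E[X²]=67.6.
E[X] = 0.4·10.4 + 0.4·7.8 + 0.2·8.2 = 8.92.
E[X²] = 0.4·113.45 + 0.4·61.2 + 0.2·67.6 = 83.38.
Var(X) = E[X²] − (E[X])² = 83.38 − 79.5664 = 3.8136.

3.814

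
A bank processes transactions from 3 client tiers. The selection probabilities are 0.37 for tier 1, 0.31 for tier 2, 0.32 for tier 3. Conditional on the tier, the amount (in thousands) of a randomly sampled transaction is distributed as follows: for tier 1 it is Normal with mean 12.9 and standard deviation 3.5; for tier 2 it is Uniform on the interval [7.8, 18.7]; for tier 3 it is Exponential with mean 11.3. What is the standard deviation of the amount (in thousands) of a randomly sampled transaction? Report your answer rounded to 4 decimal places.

7.0112

Per component, 1: μ=12.9, E[X²]=178.66; 2: μ=13.25, E[X²]=185.463; 3: μ=11.3, E[X²]=255.38.
E[X] = 0.37·12.9 + 0.31·13.25 + 0.32·11.3 = 12.4965.
E[X²] = 0.37·178.66 + 0.31·185.463 + 0.32·255.38 = 205.319.
Var(X) = E[X²] − (E[X])² = 205.319 − 156.163 = 49.1569.
SD(X) = √49.1569 = 7.0112.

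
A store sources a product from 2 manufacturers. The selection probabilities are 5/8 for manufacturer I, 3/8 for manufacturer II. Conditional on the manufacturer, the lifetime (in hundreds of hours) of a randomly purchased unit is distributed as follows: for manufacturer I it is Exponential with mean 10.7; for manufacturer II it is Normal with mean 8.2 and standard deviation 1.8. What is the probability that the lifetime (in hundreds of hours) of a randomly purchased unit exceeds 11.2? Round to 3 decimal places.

Conditional on each manufacturer, P(X > 11.2): I: 0.351084; II: 0.0477904.
By total probability, P(X > 11.2) = 0.625·0.351084 + 0.375·0.0477904 = 0.237349.

0.237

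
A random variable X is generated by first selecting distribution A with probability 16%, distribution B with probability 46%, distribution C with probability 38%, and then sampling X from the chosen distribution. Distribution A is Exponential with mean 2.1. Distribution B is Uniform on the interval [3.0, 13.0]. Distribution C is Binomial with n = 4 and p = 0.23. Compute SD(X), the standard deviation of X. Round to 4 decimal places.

Per component, A: μ=2.1, E[X²]=8.82; B: μ=8, E[X²]=72.3333; C: μ=0.92, E[X²]=1.5548.
E[X] = 0.16·2.1 + 0.46·8 + 0.38·0.92 = 4.3656.
E[X²] = 0.16·8.82 + 0.46·72.3333 + 0.38·1.5548 = 35.2754.
Var(X) = E[X²] − (E[X])² = 35.2754 − 19.0585 = 16.2169.
SD(X) = √16.2169 = 4.02702.

4.0270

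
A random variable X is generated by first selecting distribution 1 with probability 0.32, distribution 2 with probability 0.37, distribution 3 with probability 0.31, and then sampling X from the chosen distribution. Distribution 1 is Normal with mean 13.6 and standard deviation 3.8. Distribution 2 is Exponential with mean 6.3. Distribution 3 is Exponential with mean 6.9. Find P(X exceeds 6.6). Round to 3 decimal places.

Conditional on each component, P(X > 6.6): 1: 0.96727; 2: 0.350772; 3: 0.384227.
By total probability, P(X > 6.6) = 0.32·0.96727 + 0.37·0.350772 + 0.31·0.384227 = 0.558422.

0.558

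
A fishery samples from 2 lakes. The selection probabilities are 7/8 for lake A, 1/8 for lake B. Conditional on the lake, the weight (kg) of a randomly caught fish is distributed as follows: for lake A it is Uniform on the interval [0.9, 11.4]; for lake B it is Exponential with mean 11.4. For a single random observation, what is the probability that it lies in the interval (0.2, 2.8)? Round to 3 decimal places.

Conditional on each lake, P(0.2 < X < 2.8): A: 0.180952; B: 0.200385.
By total probability, P(0.2 < X < 2.8) = 0.875·0.180952 + 0.125·0.200385 = 0.183381.

0.183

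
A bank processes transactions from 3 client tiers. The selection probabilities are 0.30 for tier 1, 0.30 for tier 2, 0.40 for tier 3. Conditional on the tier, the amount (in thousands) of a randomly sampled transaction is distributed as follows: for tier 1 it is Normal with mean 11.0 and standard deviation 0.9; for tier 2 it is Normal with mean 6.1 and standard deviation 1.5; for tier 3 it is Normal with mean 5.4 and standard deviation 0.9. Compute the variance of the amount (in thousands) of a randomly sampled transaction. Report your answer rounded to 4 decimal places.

7.2249

Per component, 1: μ=11, E[X²]=121.81; 2: μ=6.1, E[X²]=39.46; 3: μ=5.4, E[X²]=29.97.
E[X] = 0.3·11 + 0.3·6.1 + 0.4·5.4 = 7.29.
E[X²] = 0.3·121.81 + 0.3·39.46 + 0.4·29.97 = 60.369.
Var(X) = E[X²] − (E[X])² = 60.369 − 53.1441 = 7.2249.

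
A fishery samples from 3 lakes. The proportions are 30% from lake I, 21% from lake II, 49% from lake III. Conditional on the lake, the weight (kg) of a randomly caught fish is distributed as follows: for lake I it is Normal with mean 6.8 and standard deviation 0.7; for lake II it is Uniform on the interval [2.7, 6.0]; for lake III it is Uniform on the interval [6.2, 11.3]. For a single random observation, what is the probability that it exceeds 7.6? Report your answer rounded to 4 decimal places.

Conditional on each lake, P(X > 7.6): I: 0.126549; II: 0; III: 0.72549.
By total probability, P(X > 7.6) = 0.3·0.126549 + 0.21·0 + 0.49·0.72549 = 0.393455.

0.3935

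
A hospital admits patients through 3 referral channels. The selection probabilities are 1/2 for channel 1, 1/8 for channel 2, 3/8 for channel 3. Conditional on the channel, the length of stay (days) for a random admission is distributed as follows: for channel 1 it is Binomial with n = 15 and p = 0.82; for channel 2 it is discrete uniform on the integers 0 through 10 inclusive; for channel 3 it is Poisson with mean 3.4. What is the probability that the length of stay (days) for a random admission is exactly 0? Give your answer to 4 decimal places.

0.0239

Conditional on each channel, P(X = 0): 1: 6.74664e-12; 2: 0.0909091; 3: 0.0333733.
By total probability, P(X = 0) = 0.5·6.74664e-12 + 0.125·0.0909091 + 0.375·0.0333733 = 0.0238786.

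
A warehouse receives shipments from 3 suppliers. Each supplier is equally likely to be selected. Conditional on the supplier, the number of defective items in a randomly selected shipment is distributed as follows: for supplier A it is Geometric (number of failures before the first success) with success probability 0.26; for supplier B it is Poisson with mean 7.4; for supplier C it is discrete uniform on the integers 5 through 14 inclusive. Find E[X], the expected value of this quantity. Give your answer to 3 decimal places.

6.582

Component means — A: 2.84615; B: 7.4; C: 9.5.
E[X] = 0.333333·2.84615 + 0.333333·7.4 + 0.333333·9.5 = 6.58205.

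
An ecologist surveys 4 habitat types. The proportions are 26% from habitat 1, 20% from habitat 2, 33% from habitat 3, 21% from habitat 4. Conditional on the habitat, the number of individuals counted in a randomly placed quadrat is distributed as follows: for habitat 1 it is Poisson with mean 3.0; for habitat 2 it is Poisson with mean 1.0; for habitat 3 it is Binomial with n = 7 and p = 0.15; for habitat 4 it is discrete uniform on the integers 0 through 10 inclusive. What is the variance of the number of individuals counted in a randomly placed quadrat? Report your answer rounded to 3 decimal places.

Per component, 1: μ=3, E[X²]=12; 2: μ=1, E[X²]=2; 3: μ=1.05, E[X²]=1.995; 4: μ=5, E[X²]=35.
E[X] = 0.26·3 + 0.2·1 + 0.33·1.05 + 0.21·5 = 2.3765.
E[X²] = 0.26·12 + 0.2·2 + 0.33·1.995 + 0.21·35 = 11.5283.
Var(X) = E[X²] − (E[X])² = 11.5283 − 5.64775 = 5.8806.

5.881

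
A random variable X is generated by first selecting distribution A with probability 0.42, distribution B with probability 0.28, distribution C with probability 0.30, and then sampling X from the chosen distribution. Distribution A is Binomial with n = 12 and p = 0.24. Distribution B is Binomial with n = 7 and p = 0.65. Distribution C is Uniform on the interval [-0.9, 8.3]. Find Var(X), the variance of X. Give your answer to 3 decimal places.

3.955

Per component, A: μ=2.88, E[X²]=10.4832; B: μ=4.55, E[X²]=22.295; C: μ=3.7, E[X²]=20.7433.
E[X] = 0.42·2.88 + 0.28·4.55 + 0.3·3.7 = 3.5936.
E[X²] = 0.42·10.4832 + 0.28·22.295 + 0.3·20.7433 = 16.8685.
Var(X) = E[X²] − (E[X])² = 16.8685 − 12.914 = 3.95458.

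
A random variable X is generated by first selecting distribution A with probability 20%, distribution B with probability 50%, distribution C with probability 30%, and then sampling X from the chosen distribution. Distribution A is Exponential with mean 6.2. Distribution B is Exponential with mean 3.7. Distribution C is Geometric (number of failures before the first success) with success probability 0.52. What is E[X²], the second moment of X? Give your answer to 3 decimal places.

29.854

For each component E[X²] = Var + (mean)², giving A: 76.88; B: 27.38; C: 2.62722.
Overall E[X²] = 0.2·76.88 + 0.5·27.38 + 0.3·2.62722 = 29.8542.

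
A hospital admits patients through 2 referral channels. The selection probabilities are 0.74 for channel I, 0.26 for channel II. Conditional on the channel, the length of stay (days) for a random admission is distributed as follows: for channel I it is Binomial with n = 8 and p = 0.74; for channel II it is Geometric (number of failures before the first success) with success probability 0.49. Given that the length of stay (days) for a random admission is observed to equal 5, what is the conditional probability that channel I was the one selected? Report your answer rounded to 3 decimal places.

0.974

Likelihoods P(X=5 | ·): I: 0.218407; II: 0.0169062.
Posterior ∝ prior × likelihood. Numerator for I: 0.74·0.218407 = 0.161621.
Normalizing constant: 0.74·0.218407 + 0.26·0.0169062 = 0.166017.
P(I | observation) = 0.161621 / 0.166017 = 0.973523.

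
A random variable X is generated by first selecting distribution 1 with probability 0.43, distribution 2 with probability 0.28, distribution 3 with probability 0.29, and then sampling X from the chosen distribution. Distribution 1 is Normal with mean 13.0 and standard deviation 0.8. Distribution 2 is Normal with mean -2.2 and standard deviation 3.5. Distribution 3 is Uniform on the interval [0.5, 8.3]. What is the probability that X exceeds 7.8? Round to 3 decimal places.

0.449

Conditional on each component, P(X > 7.8): 1: 1; 2: 0.00213737; 3: 0.0641026.
By total probability, P(X > 7.8) = 0.43·1 + 0.28·0.00213737 + 0.29·0.0641026 = 0.449188.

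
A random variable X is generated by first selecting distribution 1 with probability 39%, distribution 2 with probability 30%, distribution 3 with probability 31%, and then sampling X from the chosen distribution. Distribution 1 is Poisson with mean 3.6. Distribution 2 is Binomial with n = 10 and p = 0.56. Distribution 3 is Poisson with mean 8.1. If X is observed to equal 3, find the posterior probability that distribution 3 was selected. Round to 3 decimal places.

Likelihoods P(X=3 | ·): 1: 0.212469; 2: 0.0672844; 3: 0.0268855.
Posterior ∝ prior × likelihood. Numerator for 3: 0.31·0.0268855 = 0.00833451.
Normalizing constant: 0.39·0.212469 + 0.3·0.0672844 + 0.31·0.0268855 = 0.111383.
P(3 | observation) = 0.00833451 / 0.111383 = 0.0748276.

0.075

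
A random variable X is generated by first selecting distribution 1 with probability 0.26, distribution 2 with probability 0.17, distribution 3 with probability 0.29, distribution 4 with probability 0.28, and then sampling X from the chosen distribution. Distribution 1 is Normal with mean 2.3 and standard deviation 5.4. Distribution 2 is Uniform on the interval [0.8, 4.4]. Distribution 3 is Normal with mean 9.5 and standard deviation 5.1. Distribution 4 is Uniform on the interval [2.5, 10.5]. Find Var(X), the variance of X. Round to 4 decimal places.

Per component, 1: μ=2.3, E[X²]=34.45; 2: μ=2.6, E[X²]=7.84; 3: μ=9.5, E[X²]=116.26; 4: μ=6.5, E[X²]=47.5833.
E[X] = 0.26·2.3 + 0.17·2.6 + 0.29·9.5 + 0.28·6.5 = 5.615.
E[X²] = 0.26·34.45 + 0.17·7.84 + 0.29·116.26 + 0.28·47.5833 = 57.3285.
Var(X) = E[X²] − (E[X])² = 57.3285 − 31.5282 = 25.8003.

25.8003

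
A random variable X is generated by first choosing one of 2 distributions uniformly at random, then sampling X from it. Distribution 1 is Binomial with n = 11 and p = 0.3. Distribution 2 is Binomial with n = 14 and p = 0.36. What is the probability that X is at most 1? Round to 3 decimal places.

0.065

Conditional on each component, P(X ≤ 1): 1: 0.11299; 2: 0.0171667.
By total probability, P(X ≤ 1) = 0.5·0.11299 + 0.5·0.0171667 = 0.0650784.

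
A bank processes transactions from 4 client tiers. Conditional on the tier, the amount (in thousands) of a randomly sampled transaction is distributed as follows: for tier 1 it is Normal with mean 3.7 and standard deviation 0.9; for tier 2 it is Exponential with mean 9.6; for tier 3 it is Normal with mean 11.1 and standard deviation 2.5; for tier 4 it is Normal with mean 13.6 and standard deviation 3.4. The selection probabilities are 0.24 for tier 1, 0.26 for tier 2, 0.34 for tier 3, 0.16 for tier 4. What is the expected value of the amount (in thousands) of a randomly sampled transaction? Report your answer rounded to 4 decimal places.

9.3340

Component means — 1: 3.7; 2: 9.6; 3: 11.1; 4: 13.6.
E[X] = 0.24·3.7 + 0.26·9.6 + 0.34·11.1 + 0.16·13.6 = 9.334.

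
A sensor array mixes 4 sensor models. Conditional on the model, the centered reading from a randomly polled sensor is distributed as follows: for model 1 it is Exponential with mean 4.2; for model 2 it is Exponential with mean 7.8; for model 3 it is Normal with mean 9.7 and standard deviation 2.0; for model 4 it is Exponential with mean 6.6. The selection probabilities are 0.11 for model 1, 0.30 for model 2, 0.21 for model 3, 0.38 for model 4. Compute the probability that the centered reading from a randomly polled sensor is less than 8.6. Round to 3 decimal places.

Conditional on each model, P(X < 8.6): 1: 0.870958; 2: 0.667981; 3: 0.29116; 4: 0.728293.
By total probability, P(X < 8.6) = 0.11·0.870958 + 0.3·0.667981 + 0.21·0.29116 + 0.38·0.728293 = 0.634095.

0.634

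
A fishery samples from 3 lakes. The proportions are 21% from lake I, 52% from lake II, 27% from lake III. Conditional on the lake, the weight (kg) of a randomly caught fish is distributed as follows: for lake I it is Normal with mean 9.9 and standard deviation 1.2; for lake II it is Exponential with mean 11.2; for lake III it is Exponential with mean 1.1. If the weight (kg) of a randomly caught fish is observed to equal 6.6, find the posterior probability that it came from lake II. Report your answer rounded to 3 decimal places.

Likelihoods f(6.6 | ·): I: 0.00757797; II: 0.0495289; III: 0.00225341.
Posterior ∝ prior × likelihood. Numerator for II: 0.52·0.0495289 = 0.025755.
Normalizing constant: 0.21·0.00757797 + 0.52·0.0495289 + 0.27·0.00225341 = 0.0279548.
P(II | observation) = 0.025755 / 0.0279548 = 0.921309.

0.921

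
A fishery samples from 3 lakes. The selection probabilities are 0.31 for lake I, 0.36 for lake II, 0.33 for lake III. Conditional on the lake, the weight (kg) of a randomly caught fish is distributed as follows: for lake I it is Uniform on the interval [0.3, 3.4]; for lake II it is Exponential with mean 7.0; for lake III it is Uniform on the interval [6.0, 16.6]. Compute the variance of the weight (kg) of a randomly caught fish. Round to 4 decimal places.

Per component, I: μ=1.85, E[X²]=4.22333; II: μ=7, E[X²]=98; III: μ=11.3, E[X²]=137.053.
E[X] = 0.31·1.85 + 0.36·7 + 0.33·11.3 = 6.8225.
E[X²] = 0.31·4.22333 + 0.36·98 + 0.33·137.053 = 81.8168.
Var(X) = E[X²] − (E[X])² = 81.8168 − 46.5465 = 35.2703.

35.2703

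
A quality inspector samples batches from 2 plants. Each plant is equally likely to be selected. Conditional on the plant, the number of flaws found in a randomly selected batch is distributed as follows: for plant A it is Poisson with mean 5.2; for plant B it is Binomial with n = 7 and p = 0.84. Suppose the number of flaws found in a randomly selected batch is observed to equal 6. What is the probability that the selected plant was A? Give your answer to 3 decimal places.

0.278

Likelihoods P(X=6 | ·): A: 0.15148; B: 0.393454.
Posterior ∝ prior × likelihood. Numerator for A: 0.5·0.15148 = 0.0757402.
Normalizing constant: 0.5·0.15148 + 0.5·0.393454 = 0.272467.
P(A | observation) = 0.0757402 / 0.272467 = 0.277979.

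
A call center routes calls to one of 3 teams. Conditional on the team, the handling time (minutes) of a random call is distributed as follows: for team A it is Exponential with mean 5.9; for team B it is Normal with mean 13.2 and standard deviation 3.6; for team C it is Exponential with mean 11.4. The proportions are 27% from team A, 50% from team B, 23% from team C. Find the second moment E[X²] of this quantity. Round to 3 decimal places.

For each component E[X²] = Var + (mean)², giving A: 69.62; B: 187.2; C: 259.92.
Overall E[X²] = 0.27·69.62 + 0.5·187.2 + 0.23·259.92 = 172.179.

172.179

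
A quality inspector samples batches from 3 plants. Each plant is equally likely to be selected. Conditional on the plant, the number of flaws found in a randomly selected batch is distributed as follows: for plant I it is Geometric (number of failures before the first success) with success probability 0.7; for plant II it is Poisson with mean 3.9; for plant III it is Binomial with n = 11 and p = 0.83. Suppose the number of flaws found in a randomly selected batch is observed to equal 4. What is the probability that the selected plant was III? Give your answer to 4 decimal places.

0.0032

Likelihoods P(X=4 | ·): I: 0.00567; II: 0.195119; III: 0.000642641.
Posterior ∝ prior × likelihood. Numerator for III: 0.333333·0.000642641 = 0.000214214.
Normalizing constant: 0.333333·0.00567 + 0.333333·0.195119 + 0.333333·0.000642641 = 0.0671438.
P(III | observation) = 0.000214214 / 0.0671438 = 0.00319038.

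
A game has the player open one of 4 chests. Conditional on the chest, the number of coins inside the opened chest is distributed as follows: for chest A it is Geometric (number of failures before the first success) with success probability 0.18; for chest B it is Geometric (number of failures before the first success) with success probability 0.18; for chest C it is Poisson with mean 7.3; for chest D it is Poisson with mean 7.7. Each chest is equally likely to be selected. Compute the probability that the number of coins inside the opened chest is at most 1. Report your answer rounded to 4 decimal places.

0.1662

Conditional on each chest, P(X ≤ 1): A: 0.3276; B: 0.3276; C: 0.00560697; D: 0.0039396.
By total probability, P(X ≤ 1) = 0.25·0.3276 + 0.25·0.3276 + 0.25·0.00560697 + 0.25·0.0039396 = 0.166187.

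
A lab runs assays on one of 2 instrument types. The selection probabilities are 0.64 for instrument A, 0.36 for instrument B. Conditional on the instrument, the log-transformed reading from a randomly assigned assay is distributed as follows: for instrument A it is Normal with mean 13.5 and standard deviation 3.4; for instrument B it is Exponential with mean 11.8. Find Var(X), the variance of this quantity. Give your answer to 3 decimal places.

Per component, A: μ=13.5, E[X²]=193.81; B: μ=11.8, E[X²]=278.48.
E[X] = 0.64·13.5 + 0.36·11.8 = 12.888.
E[X²] = 0.64·193.81 + 0.36·278.48 = 224.291.
Var(X) = E[X²] − (E[X])² = 224.291 − 166.101 = 58.1907.

58.191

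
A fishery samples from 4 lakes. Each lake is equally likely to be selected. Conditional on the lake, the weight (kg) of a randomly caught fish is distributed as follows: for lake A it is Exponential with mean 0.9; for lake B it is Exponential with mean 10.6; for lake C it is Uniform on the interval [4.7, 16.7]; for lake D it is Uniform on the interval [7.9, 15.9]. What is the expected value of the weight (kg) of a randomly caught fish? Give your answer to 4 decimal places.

Component means — A: 0.9; B: 10.6; C: 10.7; D: 11.9.
E[X] = 0.25·0.9 + 0.25·10.6 + 0.25·10.7 + 0.25·11.9 = 8.525.

8.5250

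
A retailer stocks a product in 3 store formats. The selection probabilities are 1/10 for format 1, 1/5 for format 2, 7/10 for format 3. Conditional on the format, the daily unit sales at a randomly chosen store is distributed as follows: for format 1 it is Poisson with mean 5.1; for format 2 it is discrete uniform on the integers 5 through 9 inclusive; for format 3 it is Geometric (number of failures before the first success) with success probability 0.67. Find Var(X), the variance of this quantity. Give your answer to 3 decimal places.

8.911

Per component, 1: μ=5.1, E[X²]=31.11; 2: μ=7, E[X²]=51; 3: μ=0.492537, E[X²]=0.977723.
E[X] = 0.1·5.1 + 0.2·7 + 0.7·0.492537 = 2.25478.
E[X²] = 0.1·31.11 + 0.2·51 + 0.7·0.977723 = 13.9954.
Var(X) = E[X²] − (E[X])² = 13.9954 − 5.08402 = 8.91139.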